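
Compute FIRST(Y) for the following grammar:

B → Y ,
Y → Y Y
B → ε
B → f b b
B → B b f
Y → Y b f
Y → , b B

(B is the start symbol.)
{ ',' }

From Y → Y Y:
  - Y is the symbol being defined: contributes nothing new
    Y is not nullable, so stop
From Y → Y b f:
  - Y is the symbol being defined: contributes nothing new
    Y is not nullable, so stop
From Y → , b B:
  - ',' is a terminal: add ',' and stop

Collecting: FIRST(Y) = { ',' }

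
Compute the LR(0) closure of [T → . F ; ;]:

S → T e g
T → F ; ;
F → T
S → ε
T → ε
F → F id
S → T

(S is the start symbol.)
{ [F → . F id], [F → . T], [T → . F ; ;], [T → .] }

To compute CLOSURE, for each item [A → α.Bβ] where B is a non-terminal, add [B → .γ] for all productions B → γ; repeat for the newly added items until nothing changes.

Start with: [T → . F ; ;]
  [T → . F ; ;] has the dot before F: add [F → . T], [F → . F id]
  [F → . T] has the dot before T: add [T → .]
No further items can be added.

CLOSURE = { [F → . F id], [F → . T], [T → . F ; ;], [T → .] }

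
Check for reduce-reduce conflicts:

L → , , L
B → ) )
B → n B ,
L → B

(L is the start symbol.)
No reduce-reduce conflicts

A reduce-reduce conflict occurs when an LR(0) state has two complete items [A → α .] and [B → β .] — both call for a reduction, and with no lookahead the parser cannot choose between them.

Augment with L' → L and build the canonical LR(0) collection (I0 = CLOSURE({[L' → . L]}), then GOTO on every symbol after a dot until no new states appear). It has 11 states:
  I0: { [B → . ) )], [B → . n B ,], [L → . , , L], [L → . B], [L' → . L] }  — shift
  I1: { [B → ) . )] }  — shift
  I2: { [L → , . , L] }  — shift
  I3: { [L → B .] }  — reduce
  I4: { [L' → L .] }  — accept
  I5: { [B → . ) )], [B → . n B ,], [B → n . B ,] }  — shift
  I6: { [B → n B . ,] }  — shift
  I7: { [B → n B , .] }  — reduce
  I8: { [B → . ) )], [B → . n B ,], [L → , , . L], [L → . , , L], [L → . B] }  — shift
  I9: { [L → , , L .] }  — reduce
  I10: { [B → ) ) .] }  — reduce

No state contains more than one complete item.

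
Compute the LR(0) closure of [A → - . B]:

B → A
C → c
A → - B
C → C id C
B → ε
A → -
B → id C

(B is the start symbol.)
{ [A → - . B], [A → . - B], [A → . -], [B → . A], [B → . id C], [B → .] }

Start with: [A → - . B]
  [A → - . B] has the dot before B: add [B → . A], [B → .], [B → . id C]
  [B → . A] has the dot before A: add [A → . - B], [A → . -]
No further items can be added.

CLOSURE = { [A → - . B], [A → . - B], [A → . -], [B → . A], [B → . id C], [B → .] }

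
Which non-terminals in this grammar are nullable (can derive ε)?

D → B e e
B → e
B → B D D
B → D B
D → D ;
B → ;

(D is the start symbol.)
None

A non-terminal is nullable if it can derive ε (the empty string): either it has an ε-production, or it has a production whose right-hand side consists entirely of nullable non-terminals.

There are no ε-productions, so no non-terminal can derive ε.
No non-terminals are nullable.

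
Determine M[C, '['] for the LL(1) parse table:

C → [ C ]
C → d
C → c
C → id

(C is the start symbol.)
C → [ C ]

To find M[C, '['], we find productions for C where '[' is in the predict set (PREDICT(N → α) = (FIRST(α) \ {ε}) ∪ (FOLLOW(N) if α ⇒* ε)).

C → [ C ]: PREDICT = { '[' }
  '[' is in predict set, so this production goes in M[C, '[']
C → d: PREDICT = { 'd' }
C → c: PREDICT = { 'c' }
C → id: PREDICT = { 'id' }

M[C, '['] = C → [ C ]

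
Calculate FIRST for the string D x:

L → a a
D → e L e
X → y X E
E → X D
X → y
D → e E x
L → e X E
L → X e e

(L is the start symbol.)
{ 'e' }

FIRST sets of the non-terminals involved (from the grammar, by fixed-point iteration):
  FIRST(D) = { 'e' }

To compute FIRST(D x), process the symbols left to right:
Symbol D is a non-terminal. Add FIRST(D) \ {ε} = { 'e' }
D is not nullable (ε ∉ FIRST(D)), so stop here.
FIRST(D x) = { 'e' }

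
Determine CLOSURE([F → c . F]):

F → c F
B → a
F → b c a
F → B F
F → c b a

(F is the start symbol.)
{ [B → . a], [F → . B F], [F → . b c a], [F → . c F], [F → . c b a], [F → c . F] }

Start with: [F → c . F]
  [F → c . F] has the dot before F: add [F → . c F], [F → . b c a], [F → . B F], [F → . c b a]
  [F → . B F] has the dot before B: add [B → . a]
No further items can be added.

CLOSURE = { [B → . a], [F → . B F], [F → . b c a], [F → . c F], [F → . c b a], [F → c . F] }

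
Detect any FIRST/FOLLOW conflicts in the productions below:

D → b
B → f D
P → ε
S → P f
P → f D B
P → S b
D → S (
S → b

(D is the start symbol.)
Yes. P → f D B with FOLLOW(P) on { 'f' }; P → S b with FOLLOW(P) on { 'f' }

Nullable non-terminals: P.
FIRST sets used below: FIRST(S) = { 'b', 'f' }

P: nullable alternative(s) P → ε; FOLLOW(P) = { 'f' }
  P → ε: FIRST \ {ε} = { } — this is the only nullable alternative, skip
  P → f D B: FIRST \ {ε} = { 'f' } — overlaps FOLLOW(P) on { 'f' }: CONFLICT
  P → S b: FIRST \ {ε} = { 'b', 'f' } — overlaps FOLLOW(P) on { 'f' }: CONFLICT

B, D, S have no nullable alternative, so no FIRST/FOLLOW check is needed there.

So the grammar has 2 FIRST/FOLLOW conflicts (marked CONFLICT above).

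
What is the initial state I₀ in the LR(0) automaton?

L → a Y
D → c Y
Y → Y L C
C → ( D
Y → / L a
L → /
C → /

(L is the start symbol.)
{ [L → . /], [L → . a Y], [L' → . L] }

First, augment the grammar with L' → L
I₀ = CLOSURE({ [L' → . L] }):
  [L' → . L] has the dot before L: add [L → . a Y], [L → . /]
No further items can be added.

I₀ = { [L → . /], [L → . a Y], [L' → . L] }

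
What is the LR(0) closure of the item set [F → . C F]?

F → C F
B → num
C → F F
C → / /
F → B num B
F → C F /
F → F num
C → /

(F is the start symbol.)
To compute CLOSURE, for each item [A → α.Bβ] where B is a non-terminal, add [B → .γ] for all productions B → γ; repeat for the newly added items until nothing changes.

Start with: [F → . C F]
  [F → . C F] has the dot before C: add [C → . F F], [C → . / /], [C → . /]
  [C → . F F] has the dot before F: add [F → . B num B], [F → . C F /], [F → . F num]
  [F → . B num B] has the dot before B: add [B → . num]
No further items can be added.

CLOSURE = { [B → . num], [C → . / /], [C → . /], [C → . F F], [F → . B num B], [F → . C F /], [F → . C F], [F → . F num] }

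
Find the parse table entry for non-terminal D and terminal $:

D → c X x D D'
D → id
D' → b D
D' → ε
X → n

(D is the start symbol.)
To find M[D, $], we find productions for D where $ is in the predict set (PREDICT(N → α) = (FIRST(α) \ {ε}) ∪ (FOLLOW(N) if α ⇒* ε)).

D → c X x D D': PREDICT = { 'c' }
D → id: PREDICT = { 'id' }

M[D, $] is empty (no production applies)

Answer: Empty (error entry)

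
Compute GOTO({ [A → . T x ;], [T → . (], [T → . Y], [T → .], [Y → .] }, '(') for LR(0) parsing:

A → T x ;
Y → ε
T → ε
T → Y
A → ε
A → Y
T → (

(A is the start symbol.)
GOTO(I, '(') = CLOSURE({ [A → αX.β] : [A → α.Xβ] ∈ I, X = '(' })

Items with dot before '(', with the dot advanced:
  [T → . (] → [T → ( .]
Closure adds nothing (no advanced item has the dot before a non-terminal).

GOTO = { [T → ( .] }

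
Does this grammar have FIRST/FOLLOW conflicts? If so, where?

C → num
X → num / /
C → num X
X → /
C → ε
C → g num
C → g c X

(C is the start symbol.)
A FIRST/FOLLOW conflict occurs when a non-terminal N has a nullable alternative N → β (β ⇒* ε) and another alternative N → α with FIRST(α) ∩ FOLLOW(N) ≠ ∅: on such a lookahead the parser cannot decide between expanding α and letting N vanish via β.

Nullable non-terminals: C.

C: nullable alternative(s) C → ε; FOLLOW(C) = { $ }
  C → num: FIRST \ {ε} = { 'num' } — disjoint from FOLLOW(C)
  C → num X: FIRST \ {ε} = { 'num' } — disjoint from FOLLOW(C)
  C → ε: FIRST \ {ε} = { } — this is the only nullable alternative, skip
  C → g num: FIRST \ {ε} = { 'g' } — disjoint from FOLLOW(C)
  C → g c X: FIRST \ {ε} = { 'g' } — disjoint from FOLLOW(C)

X has no nullable alternative, so no FIRST/FOLLOW check is needed there.

No FIRST/FOLLOW conflicts found.

Answer: No FIRST/FOLLOW conflicts.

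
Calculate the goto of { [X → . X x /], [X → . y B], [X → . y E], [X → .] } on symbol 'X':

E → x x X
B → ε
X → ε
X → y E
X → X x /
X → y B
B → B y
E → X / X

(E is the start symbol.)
GOTO(I, 'X') = CLOSURE({ [A → αX.β] : [A → α.Xβ] ∈ I, X = 'X' })

Items with dot before 'X', with the dot advanced:
  [X → . X x /] → [X → X . x /]
Closure adds nothing (no advanced item has the dot before a non-terminal).

GOTO = { [X → X . x /] }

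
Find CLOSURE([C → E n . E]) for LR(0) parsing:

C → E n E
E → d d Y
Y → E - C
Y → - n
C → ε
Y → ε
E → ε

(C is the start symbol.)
To compute CLOSURE, for each item [A → α.Bβ] where B is a non-terminal, add [B → .γ] for all productions B → γ; repeat for the newly added items until nothing changes.

Start with: [C → E n . E]
  [C → E n . E] has the dot before E: add [E → . d d Y], [E → .]
No further items can be added.

CLOSURE = { [C → E n . E], [E → . d d Y], [E → .] }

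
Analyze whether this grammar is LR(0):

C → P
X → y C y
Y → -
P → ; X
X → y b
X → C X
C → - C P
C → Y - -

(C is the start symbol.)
No. Shift-reduce conflict between [Y → - .] and [C → . - C P]

Augment with C' → C and build the canonical LR(0) collection (I0 = CLOSURE({[C' → . C]}), then GOTO on every symbol after a dot until no new states appear). It has 17 states:
  I0: { [C → . - C P], [C → . P], [C → . Y - -], [C' → . C], [P → . ; X], [Y → . -] }  — shift
  I1: { [C → - . C P], [C → . - C P], [C → . P], [C → . Y - -], [P → . ; X], [Y → - .], [Y → . -] }  — shift, reduce
  I2: { [C → . - C P], [C → . P], [C → . Y - -], [P → . ; X], [P → ; . X], [X → . C X], [X → . y C y], [X → . y b], [Y → . -] }  — shift
  I3: { [C' → C .] }  — accept
  I4: { [C → P .] }  — reduce
  I5: { [C → Y . - -] }  — shift
  I6: { [C → Y - . -] }  — shift
  I7: { [C → Y - - .] }  — reduce
  I8: { [C → . - C P], [C → . P], [C → . Y - -], [P → . ; X], [X → . C X], [X → . y C y], [X → . y b], [X → C . X], [Y → . -] }  — shift
  I9: { [P → ; X .] }  — reduce
  I10: { [C → . - C P], [C → . P], [C → . Y - -], [P → . ; X], [X → y . C y], [X → y . b], [Y → . -] }  — shift
  I11: { [X → y C . y] }  — shift
  I12: { [X → y b .] }  — reduce
  I13: { [X → y C y .] }  — reduce
  I14: { [X → C X .] }  — reduce
  I15: { [C → - C . P], [P → . ; X] }  — shift
  I16: { [C → - C P .] }  — reduce

Conflict in state I1:
  Shift-reduce conflict between [Y → - .] and [C → . - C P]
So the grammar is NOT LR(0).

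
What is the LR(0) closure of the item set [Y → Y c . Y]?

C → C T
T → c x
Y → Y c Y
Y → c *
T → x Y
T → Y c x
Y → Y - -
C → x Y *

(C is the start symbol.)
{ [Y → . Y - -], [Y → . Y c Y], [Y → . c *], [Y → Y c . Y] }

Start with: [Y → Y c . Y]
  [Y → Y c . Y] has the dot before Y: add [Y → . Y c Y], [Y → . c *], [Y → . Y - -]
No further items can be added.

CLOSURE = { [Y → . Y - -], [Y → . Y c Y], [Y → . c *], [Y → Y c . Y] }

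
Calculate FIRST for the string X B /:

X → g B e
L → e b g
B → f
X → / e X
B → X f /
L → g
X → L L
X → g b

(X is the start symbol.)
{ '/', 'e', 'g' }

FIRST sets of the non-terminals involved (from the grammar, by fixed-point iteration):
  FIRST(X) = { '/', 'e', 'g' }

To compute FIRST(X B /), process the symbols left to right:
Symbol X is a non-terminal. Add FIRST(X) \ {ε} = { '/', 'e', 'g' }
X is not nullable (ε ∉ FIRST(X)), so stop here.
FIRST(X B /) = { '/', 'e', 'g' }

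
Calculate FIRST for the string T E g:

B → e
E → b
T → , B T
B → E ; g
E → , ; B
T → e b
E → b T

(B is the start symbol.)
FIRST sets of the non-terminals involved (from the grammar, by fixed-point iteration):
  FIRST(T) = { ',', 'e' }

To compute FIRST(T E g), process the symbols left to right:
Symbol T is a non-terminal. Add FIRST(T) \ {ε} = { ',', 'e' }
T is not nullable (ε ∉ FIRST(T)), so stop here.
FIRST(T E g) = { ',', 'e' }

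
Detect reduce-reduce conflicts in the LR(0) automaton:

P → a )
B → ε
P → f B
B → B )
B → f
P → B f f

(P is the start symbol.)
A reduce-reduce conflict occurs when an LR(0) state has two complete items [A → α .] and [B → β .] — both call for a reduction, and with no lookahead the parser cannot choose between them.

Augment with P' → P and build the canonical LR(0) collection (I0 = CLOSURE({[P' → . P]}), then GOTO on every symbol after a dot until no new states appear). It has 11 states:
  I0: { [B → . B )], [B → . f], [B → .], [P → . B f f], [P → . a )], [P → . f B], [P' → . P] }  — shift, reduce
  I1: { [B → B . )], [P → B . f f] }  — shift
  I2: { [P' → P .] }  — accept
  I3: { [P → a . )] }  — shift
  I4: { [B → . B )], [B → . f], [B → .], [B → f .], [P → f . B] }  — shift, 2 reduces
  I5: { [B → B . )], [P → f B .] }  — shift, reduce
  I6: { [B → f .] }  — reduce
  I7: { [B → B ) .] }  — reduce
  I8: { [P → a ) .] }  — reduce
  I9: { [P → B f . f] }  — shift
  I10: { [P → B f f .] }  — reduce

I4 contains complete items [B → .], [B → f .] — reduce-reduce conflict.

Answer: Yes — I4: [B → .] vs [B → f .]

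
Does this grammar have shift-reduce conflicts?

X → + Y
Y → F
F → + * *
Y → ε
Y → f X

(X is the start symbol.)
Augment with X' → X and build the canonical LR(0) collection (I0 = CLOSURE({[X' → . X]}), then GOTO on every symbol after a dot until no new states appear). It has 10 states:
  I0: { [X → . + Y], [X' → . X] }  — shift
  I1: { [F → . + * *], [X → + . Y], [Y → . F], [Y → . f X], [Y → .] }  — shift, reduce
  I2: { [X' → X .] }  — accept
  I3: { [F → + . * *] }  — shift
  I4: { [Y → F .] }  — reduce
  I5: { [X → + Y .] }  — reduce
  I6: { [X → . + Y], [Y → f . X] }  — shift
  I7: { [Y → f X .] }  — reduce
  I8: { [F → + * . *] }  — shift
  I9: { [F → + * * .] }  — reduce

I1 contains reduce item [Y → .] and shift items [F → . + * *], [Y → . f X] — shift-reduce conflict.

Answer: Yes — I1: [Y → .] vs [F → . + * *]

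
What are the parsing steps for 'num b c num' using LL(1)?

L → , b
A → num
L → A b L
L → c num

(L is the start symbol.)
LL(1) parsing maintains a stack (initially the start symbol over $) and the input. At each step: if the stack top is a terminal, match it against the current input token; if it is a non-terminal N, replace it with the RHS of M[N, lookahead] (the unique production whose predict set contains the lookahead).

Stack is shown with the top on the left.

Stack      Input          Action
--------------------------------
L $        num b c num $  output L → A b L
A b L $    num b c num $  output A → num
num b L $  num b c num $  match 'num'
b L $      b c num $      match 'b'
L $        c num $        output L → c num
c num $    c num $        match 'c'
num $      num $          match 'num'
$          $              accept

The string is accepted.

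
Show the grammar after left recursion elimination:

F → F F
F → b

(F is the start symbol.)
F is directly left-recursive. The standard transformation for
  A → A α₁ | ... | A α_m | β₁ | ... | β_n
is
  A  → β₁ A' | ... | β_n A'
  A' → α₁ A' | ... | α_m A' | ε

F → b becomes F → b F'
F → F F becomes F' → F F'
Add F' → ε

Resulting grammar:
F → b F'
F' → F F'
F' → ε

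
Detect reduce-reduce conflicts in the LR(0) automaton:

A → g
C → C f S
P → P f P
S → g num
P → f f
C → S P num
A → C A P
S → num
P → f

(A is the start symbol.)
No reduce-reduce conflicts

Augment with A' → A and build the canonical LR(0) collection (I0 = CLOSURE({[A' → . A]}), then GOTO on every symbol after a dot until no new states appear). It has 18 states:
  I0: { [A → . C A P], [A → . g], [A' → . A], [C → . C f S], [C → . S P num], [S → . g num], [S → . num] }  — shift
  I1: { [A' → A .] }  — accept
  I2: { [A → . C A P], [A → . g], [A → C . A P], [C → . C f S], [C → . S P num], [C → C . f S], [S → . g num], [S → . num] }  — shift
  I3: { [C → S . P num], [P → . P f P], [P → . f f], [P → . f] }  — shift
  I4: { [A → g .], [S → g . num] }  — shift, reduce
  I5: { [S → num .] }  — reduce
  I6: { [S → g num .] }  — reduce
  I7: { [C → S P . num], [P → P . f P] }  — shift
  I8: { [P → f . f], [P → f .] }  — shift, reduce
  I9: { [P → f f .] }  — reduce
  I10: { [P → . P f P], [P → . f f], [P → . f], [P → P f . P] }  — shift
  I11: { [C → S P num .] }  — reduce
  I12: { [P → P . f P], [P → P f P .] }  — shift, reduce
  I13: { [A → C A . P], [P → . P f P], [P → . f f], [P → . f] }  — shift
  I14: { [C → C f . S], [S → . g num], [S → . num] }  — shift
  I15: { [C → C f S .] }  — reduce
  I16: { [S → g . num] }  — shift
  I17: { [A → C A P .], [P → P . f P] }  — shift, reduce

No state contains more than one complete item.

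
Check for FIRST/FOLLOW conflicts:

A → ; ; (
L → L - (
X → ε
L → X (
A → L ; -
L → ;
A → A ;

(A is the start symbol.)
A FIRST/FOLLOW conflict occurs when a non-terminal N has a nullable alternative N → β (β ⇒* ε) and another alternative N → α with FIRST(α) ∩ FOLLOW(N) ≠ ∅: on such a lookahead the parser cannot decide between expanding α and letting N vanish via β.

Nullable non-terminals: X.
X has a nullable alternative but only one production, so nothing to check.

A, L have no nullable alternative, so no FIRST/FOLLOW check is needed there.

No FIRST/FOLLOW conflicts found.

Answer: No FIRST/FOLLOW conflicts.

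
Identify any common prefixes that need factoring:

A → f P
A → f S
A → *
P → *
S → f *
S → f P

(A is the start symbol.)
Yes, A has productions with common prefix 'f'; S has productions with common prefix 'f'

Left-factoring is needed when two productions for the same non-terminal
share a common prefix on the right-hand side.

Productions for A:
  A → f P
  A → f S
  A → *
Productions for S:
  S → f *
  S → f P

Found common prefix 'f' in productions for A
Found common prefix 'f' in productions for S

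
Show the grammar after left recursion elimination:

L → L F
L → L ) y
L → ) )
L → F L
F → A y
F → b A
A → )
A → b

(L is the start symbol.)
L is directly left-recursive. The standard transformation for
  A → A α₁ | ... | A α_m | β₁ | ... | β_n
is
  A  → β₁ A' | ... | β_n A'
  A' → α₁ A' | ... | α_m A' | ε

L → ) ) becomes L → ) ) L'
L → F L becomes L → F L L'
L → L F becomes L' → F L'
L → L ) y becomes L' → ) y L'
Add L' → ε

Productions for other non-terminals are unchanged:
  F → A y
  F → b A
  A → )
  A → b

Resulting grammar:
L → ) ) L'
L → F L L'
L' → F L'
L' → ) y L'
L' → ε
F → A y
F → b A
A → )
A → b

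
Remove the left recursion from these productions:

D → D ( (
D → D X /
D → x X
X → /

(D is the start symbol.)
D → x X D'
D' → ( ( D'
D' → X / D'
D' → ε
X → /

D is directly left-recursive. The standard transformation for
  A → A α₁ | ... | A α_m | β₁ | ... | β_n
is
  A  → β₁ A' | ... | β_n A'
  A' → α₁ A' | ... | α_m A' | ε

D → x X becomes D → x X D'
D → D ( ( becomes D' → ( ( D'
D → D X / becomes D' → X / D'
Add D' → ε

Productions for other non-terminals are unchanged:
  X → /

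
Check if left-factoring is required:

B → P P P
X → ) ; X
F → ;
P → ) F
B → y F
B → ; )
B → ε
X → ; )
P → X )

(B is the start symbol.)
Left-factoring is needed when two productions for the same non-terminal
share a common prefix on the right-hand side.

Productions for B:
  B → P P P
  B → y F
  B → ; )
  B → ε
Productions for X:
  X → ) ; X
  X → ; )
Productions for P:
  P → ) F
  P → X )

No common prefixes found.

Answer: No, left-factoring is not needed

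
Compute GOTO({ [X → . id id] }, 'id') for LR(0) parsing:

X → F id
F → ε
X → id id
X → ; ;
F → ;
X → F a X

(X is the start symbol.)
GOTO(I, 'id') = CLOSURE({ [A → αX.β] : [A → α.Xβ] ∈ I, X = 'id' })

Items with dot before 'id', with the dot advanced:
  [X → . id id] → [X → id . id]
Closure adds nothing (no advanced item has the dot before a non-terminal).

GOTO = { [X → id . id] }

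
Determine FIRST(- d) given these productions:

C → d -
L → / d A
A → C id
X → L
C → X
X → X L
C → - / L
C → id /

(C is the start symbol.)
To compute FIRST(- d), process the symbols left to right:
Symbol - is a terminal. Add '-' and stop.
FIRST(- d) = { '-' }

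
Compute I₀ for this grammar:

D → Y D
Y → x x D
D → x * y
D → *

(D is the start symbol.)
{ [D → . *], [D → . Y D], [D → . x * y], [D' → . D], [Y → . x x D] }

First, augment the grammar with D' → D
I₀ = CLOSURE({ [D' → . D] }):
  [D' → . D] has the dot before D: add [D → . Y D], [D → . x * y], [D → . *]
  [D → . Y D] has the dot before Y: add [Y → . x x D]
No further items can be added.

I₀ = { [D → . *], [D → . Y D], [D → . x * y], [D' → . D], [Y → . x x D] }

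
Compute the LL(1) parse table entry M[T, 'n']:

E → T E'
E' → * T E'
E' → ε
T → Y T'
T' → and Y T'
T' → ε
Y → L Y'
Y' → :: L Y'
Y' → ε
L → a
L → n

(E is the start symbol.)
T → Y T'

To find M[T, 'n'], we find productions for T where 'n' is in the predict set (PREDICT(N → α) = (FIRST(α) \ {ε}) ∪ (FOLLOW(N) if α ⇒* ε)).

Relevant sets:
  FIRST(Y) = { 'a', 'n' }

T → Y T': PREDICT = { 'a', 'n' }
  'n' is in predict set, so this production goes in M[T, 'n']

M[T, 'n'] = T → Y T'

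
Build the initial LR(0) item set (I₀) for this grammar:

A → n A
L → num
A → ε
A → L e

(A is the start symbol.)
First, augment the grammar with A' → A
I₀ = CLOSURE({ [A' → . A] }):
  [A' → . A] has the dot before A: add [A → . n A], [A → .], [A → . L e]
  [A → . L e] has the dot before L: add [L → . num]
No further items can be added.

I₀ = { [A → . L e], [A → . n A], [A → .], [A' → . A], [L → . num] }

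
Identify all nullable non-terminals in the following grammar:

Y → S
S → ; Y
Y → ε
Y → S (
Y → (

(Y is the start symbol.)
{ 'Y' }

A non-terminal is nullable if it can derive ε (the empty string): either it has an ε-production, or it has a production whose right-hand side consists entirely of nullable non-terminals.

ε-productions: Y → ε
So Y is immediately nullable.
No further non-terminal can be added: every production for the remaining non-terminals contains a terminal or a non-nullable non-terminal.
Nullable = { 'Y' }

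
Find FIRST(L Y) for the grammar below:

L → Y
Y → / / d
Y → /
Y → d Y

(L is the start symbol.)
FIRST sets of the non-terminals involved (from the grammar, by fixed-point iteration):
  FIRST(L) = { '/', 'd' }

To compute FIRST(L Y), process the symbols left to right:
Symbol L is a non-terminal. Add FIRST(L) \ {ε} = { '/', 'd' }
L is not nullable (ε ∉ FIRST(L)), so stop here.
FIRST(L Y) = { '/', 'd' }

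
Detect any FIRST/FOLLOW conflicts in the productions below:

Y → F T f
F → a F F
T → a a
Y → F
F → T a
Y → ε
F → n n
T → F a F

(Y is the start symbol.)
No FIRST/FOLLOW conflicts.

A FIRST/FOLLOW conflict occurs when a non-terminal N has a nullable alternative N → β (β ⇒* ε) and another alternative N → α with FIRST(α) ∩ FOLLOW(N) ≠ ∅: on such a lookahead the parser cannot decide between expanding α and letting N vanish via β.

Nullable non-terminals: Y.
FIRST sets used below: FIRST(F) = { 'a', 'n' }

Y: nullable alternative(s) Y → ε; FOLLOW(Y) = { $ }
  Y → F T f: FIRST \ {ε} = { 'a', 'n' } — disjoint from FOLLOW(Y)
  Y → F: FIRST \ {ε} = { 'a', 'n' } — disjoint from FOLLOW(Y)
  Y → ε: FIRST \ {ε} = { } — this is the only nullable alternative, skip

F, T have no nullable alternative, so no FIRST/FOLLOW check is needed there.

No FIRST/FOLLOW conflicts found.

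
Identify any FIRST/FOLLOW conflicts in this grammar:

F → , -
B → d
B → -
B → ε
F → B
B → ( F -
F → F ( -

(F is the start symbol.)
Nullable non-terminals: B, F.
FIRST sets used below: FIRST(B) = { '(', '-', 'd', ε }, FIRST(F) = { '(', ',', '-', 'd', ε }

B: nullable alternative(s) B → ε; FOLLOW(B) = { $, '(', '-' }
  B → d: FIRST \ {ε} = { 'd' } — disjoint from FOLLOW(B)
  B → -: FIRST \ {ε} = { '-' } — overlaps FOLLOW(B) on { '-' }: CONFLICT
  B → ε: FIRST \ {ε} = { } — this is the only nullable alternative, skip
  B → ( F -: FIRST \ {ε} = { '(' } — overlaps FOLLOW(B) on { '(' }: CONFLICT

F: nullable alternative(s) F → B; FOLLOW(F) = { $, '(', '-' }
  F → , -: FIRST \ {ε} = { ',' } — disjoint from FOLLOW(F)
  F → B: FIRST \ {ε} = { '(', '-', 'd' } — this is the only nullable alternative, skip
  F → F ( -: FIRST \ {ε} = { '(', ',', '-', 'd' } — overlaps FOLLOW(F) on { '(', '-' }: CONFLICT

So the grammar has 3 FIRST/FOLLOW conflicts (marked CONFLICT above).

Answer: Yes. F → F '(' '-' with FOLLOW(F) on { '(', '-' }; B → '-' with FOLLOW(B) on { '-' }; B → '(' F '-' with FOLLOW(B) on { '(' }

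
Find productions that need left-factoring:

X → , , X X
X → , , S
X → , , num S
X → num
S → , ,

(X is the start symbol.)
Yes, X has productions with common prefix ', ,'

Left-factoring is needed when two productions for the same non-terminal
share a common prefix on the right-hand side.

Productions for X:
  X → , , X X
  X → , , S
  X → , , num S
  X → num

Found common prefix ', ,' in productions for X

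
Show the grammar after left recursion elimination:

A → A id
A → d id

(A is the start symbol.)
A is directly left-recursive. The standard transformation for
  A → A α₁ | ... | A α_m | β₁ | ... | β_n
is
  A  → β₁ A' | ... | β_n A'
  A' → α₁ A' | ... | α_m A' | ε

A → d id becomes A → d id A'
A → A id becomes A' → id A'
Add A' → ε

Resulting grammar:
A → d id A'
A' → id A'
A' → ε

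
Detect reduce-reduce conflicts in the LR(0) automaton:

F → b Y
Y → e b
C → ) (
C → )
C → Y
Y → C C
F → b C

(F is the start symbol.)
Yes — I5: [C → Y .] vs [F → b Y .]

A reduce-reduce conflict occurs when an LR(0) state has two complete items [A → α .] and [B → β .] — both call for a reduction, and with no lookahead the parser cannot choose between them.

Augment with F' → F and build the canonical LR(0) collection (I0 = CLOSURE({[F' → . F]}), then GOTO on every symbol after a dot until no new states appear). It has 11 states:
  I0: { [F → . b C], [F → . b Y], [F' → . F] }  — shift
  I1: { [F' → F .] }  — accept
  I2: { [C → . ) (], [C → . )], [C → . Y], [F → b . C], [F → b . Y], [Y → . C C], [Y → . e b] }  — shift
  I3: { [C → ) . (], [C → ) .] }  — shift, reduce
  I4: { [C → . ) (], [C → . )], [C → . Y], [F → b C .], [Y → . C C], [Y → . e b], [Y → C . C] }  — shift, reduce
  I5: { [C → Y .], [F → b Y .] }  — 2 reduces
  I6: { [Y → e . b] }  — shift
  I7: { [Y → e b .] }  — reduce
  I8: { [C → . ) (], [C → . )], [C → . Y], [Y → . C C], [Y → . e b], [Y → C . C], [Y → C C .] }  — shift, reduce
  I9: { [C → Y .] }  — reduce
  I10: { [C → ) ( .] }  — reduce

I5 contains complete items [C → Y .], [F → b Y .] — reduce-reduce conflict.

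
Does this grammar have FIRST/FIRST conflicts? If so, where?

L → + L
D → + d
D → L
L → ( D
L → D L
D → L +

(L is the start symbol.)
Yes. L → '+' L / L → D L on { '+' }; L → '(' D / L → D L on { '(' }; D → '+' d / D → L on { '+' }; D → '+' d / D → L '+' on { '+' }; D → L / D → L '+' on { '(', '+' }

A FIRST/FIRST conflict occurs when two productions N → α and N → β for the same non-terminal have FIRST(α) ∩ FIRST(β) ≠ ∅ (with ε ∈ FIRST of a nullable right-hand side, so two nullable alternatives also conflict).

FIRST sets of the non-terminals at (or reachable through a nullable prefix from) the front of some alternative:
  FIRST(D) = { '(', '+' }
  FIRST(L) = { '(', '+' }

Productions for L:
  L → + L: FIRST = { '+' }
  L → ( D: FIRST = { '(' }
  L → D L: FIRST = { '(', '+' }
Productions for D:
  D → + d: FIRST = { '+' }
  D → L: FIRST = { '(', '+' }
  D → L +: FIRST = { '(', '+' }

Conflict for L: L → + L and L → D L
  Overlap: { '+' }
Conflict for L: L → ( D and L → D L
  Overlap: { '(' }
Conflict for D: D → + d and D → L
  Overlap: { '+' }
Conflict for D: D → + d and D → L +
  Overlap: { '+' }
Conflict for D: D → L and D → L +
  Overlap: { '(', '+' }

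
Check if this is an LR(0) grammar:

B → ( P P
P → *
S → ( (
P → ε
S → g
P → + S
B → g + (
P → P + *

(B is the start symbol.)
Augment with B' → B and build the canonical LR(0) collection (I0 = CLOSURE({[B' → . B]}), then GOTO on every symbol after a dot until no new states appear). It has 17 states:
  I0: { [B → . ( P P], [B → . g + (], [B' → . B] }  — shift
  I1: { [B → ( . P P], [P → . *], [P → . + S], [P → . P + *], [P → .] }  — shift, reduce
  I2: { [B' → B .] }  — accept
  I3: { [B → g . + (] }  — shift
  I4: { [B → g + . (] }  — shift
  I5: { [B → g + ( .] }  — reduce
  I6: { [P → * .] }  — reduce
  I7: { [P → + . S], [S → . ( (], [S → . g] }  — shift
  I8: { [B → ( P . P], [P → . *], [P → . + S], [P → . P + *], [P → .], [P → P . + *] }  — shift, reduce
  I9: { [P → + . S], [P → P + . *], [S → . ( (], [S → . g] }  — shift
  I10: { [B → ( P P .], [P → P . + *] }  — shift, reduce
  I11: { [P → P + . *] }  — shift
  I12: { [P → P + * .] }  — reduce
  I13: { [S → ( . (] }  — shift
  I14: { [P → + S .] }  — reduce
  I15: { [S → g .] }  — reduce
  I16: { [S → ( ( .] }  — reduce

Conflict in state I1:
  Shift-reduce conflict between [P → .] and [P → . *]
So the grammar is NOT LR(0).

Answer: No. Shift-reduce conflict between [P → .] and [P → . *]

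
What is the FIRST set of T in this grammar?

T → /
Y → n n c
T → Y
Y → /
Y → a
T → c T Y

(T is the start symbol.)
{ '/', 'a', 'c', 'n' }

FIRST sets of the other non-terminals involved (by the same procedure, iterated to a fixed point):
  FIRST(Y) = { '/', 'a', 'n' }

From T → /:
  - '/' is a terminal: add '/' and stop
From T → Y:
  - Y is a non-terminal: add FIRST(Y) \ {ε} = { '/', 'a', 'n' }
    Y is not nullable, so stop
From T → c T Y:
  - c is a terminal: add 'c' and stop

Collecting: FIRST(T) = { '/', 'a', 'c', 'n' }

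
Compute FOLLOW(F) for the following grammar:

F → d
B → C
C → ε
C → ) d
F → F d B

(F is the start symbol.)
F is the start symbol, so $ ∈ FOLLOW(F).
In F → F d B: F is followed by d B, add FIRST(d B) \ {ε} = { 'd' }

Taking the union: FOLLOW(F) = { $, 'd' }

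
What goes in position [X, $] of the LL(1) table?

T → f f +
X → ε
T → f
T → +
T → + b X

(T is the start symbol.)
X → ε

To find M[X, $], we find productions for X where $ is in the predict set (PREDICT(N → α) = (FIRST(α) \ {ε}) ∪ (FOLLOW(N) if α ⇒* ε)).

Relevant sets:
  FOLLOW(X) = { $ }

X → ε: PREDICT = { $ }
  $ is in predict set, so this production goes in M[X, $]

M[X, $] = X → ε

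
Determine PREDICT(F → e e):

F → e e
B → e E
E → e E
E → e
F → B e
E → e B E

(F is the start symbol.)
{ 'e' }

PREDICT(F → e e) = (FIRST(RHS) \ {ε}) ∪ (FOLLOW(F) if ε ∈ FIRST(RHS), i.e. RHS ⇒* ε)
FIRST(e e) = { 'e' }
ε ∉ FIRST(e e), so FOLLOW(F) is not added.
PREDICT(F → e e) = { 'e' }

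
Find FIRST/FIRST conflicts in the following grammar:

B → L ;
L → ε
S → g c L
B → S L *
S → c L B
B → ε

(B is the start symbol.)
No FIRST/FIRST conflicts.

FIRST sets of the non-terminals at (or reachable through a nullable prefix from) the front of some alternative:
  FIRST(L) = { ε }
  FIRST(S) = { 'c', 'g' }

Productions for B:
  B → L ;: FIRST = { ';' }
  B → S L *: FIRST = { 'c', 'g' }
  B → ε: FIRST = { ε }
Productions for S:
  S → g c L: FIRST = { 'g' }
  S → c L B: FIRST = { 'c' }
L has only one production, so no FIRST/FIRST conflict is possible there.

All alternatives of each non-terminal have pairwise disjoint FIRST sets.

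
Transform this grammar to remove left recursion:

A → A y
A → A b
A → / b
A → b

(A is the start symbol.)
A → / b A'
A → b A'
A' → y A'
A' → b A'
A' → ε

A is directly left-recursive. The standard transformation for
  A → A α₁ | ... | A α_m | β₁ | ... | β_n
is
  A  → β₁ A' | ... | β_n A'
  A' → α₁ A' | ... | α_m A' | ε

A → / b becomes A → / b A'
A → b becomes A → b A'
A → A y becomes A' → y A'
A → A b becomes A' → b A'
Add A' → ε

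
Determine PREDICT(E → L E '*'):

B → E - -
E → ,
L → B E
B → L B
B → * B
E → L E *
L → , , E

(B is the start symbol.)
PREDICT(E → L E '*') = (FIRST(RHS) \ {ε}) ∪ (FOLLOW(E) if ε ∈ FIRST(RHS), i.e. RHS ⇒* ε)
FIRST(L) = { '*', ',' }
FIRST(L E '*') = { '*', ',' }
ε ∉ FIRST(L E '*'), so FOLLOW(E) is not added.
PREDICT(E → L E '*') = { '*', ',' }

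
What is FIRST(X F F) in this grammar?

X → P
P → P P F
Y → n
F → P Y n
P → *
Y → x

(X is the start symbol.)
{ '*' }

FIRST sets of the non-terminals involved (from the grammar, by fixed-point iteration):
  FIRST(X) = { '*' }

To compute FIRST(X F F), process the symbols left to right:
Symbol X is a non-terminal. Add FIRST(X) \ {ε} = { '*' }
X is not nullable (ε ∉ FIRST(X)), so stop here.
FIRST(X F F) = { '*' }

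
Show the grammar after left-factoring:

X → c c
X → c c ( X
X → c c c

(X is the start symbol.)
Left-factoring transforms A → αβ₁ | αβ₂ into A → αA' and A' → β₁ | β₂
(α is the longest common prefix among the alternatives). Repeat until
no nonterminal has two alternatives with a common prefix.

Round 1: X has alternatives sharing prefix 'c c'. Introduce X': X → c c X'
  Add: X' → ε
  Add: X' → ( X
  Add: X' → c

No remaining common prefixes — done.

Resulting grammar:
X → c c X'
X' → ε
X' → ( X
X' → c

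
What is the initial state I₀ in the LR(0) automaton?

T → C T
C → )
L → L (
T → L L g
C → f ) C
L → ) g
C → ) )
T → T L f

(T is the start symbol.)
{ [C → . ) )], [C → . )], [C → . f ) C], [L → . ) g], [L → . L (], [T → . C T], [T → . L L g], [T → . T L f], [T' → . T] }

First, augment the grammar with T' → T
I₀ = CLOSURE({ [T' → . T] }):
  [T' → . T] has the dot before T: add [T → . C T], [T → . L L g], [T → . T L f]
  [T → . C T] has the dot before C: add [C → . )], [C → . f ) C], [C → . ) )]
  [T → . L L g] has the dot before L: add [L → . L (], [L → . ) g]
No further items can be added.

I₀ = { [C → . ) )], [C → . )], [C → . f ) C], [L → . ) g], [L → . L (], [T → . C T], [T → . L L g], [T → . T L f], [T' → . T] }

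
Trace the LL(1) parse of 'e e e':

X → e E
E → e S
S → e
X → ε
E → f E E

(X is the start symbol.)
Stack is shown with the top on the left.

Stack  Input    Action
----------------------
X $    e e e $  output X → e E
e E $  e e e $  match 'e'
E $    e e $    output E → e S
e S $  e e $    match 'e'
S $    e $      output S → e
e $    e $      match 'e'
$      $        accept

The string is accepted.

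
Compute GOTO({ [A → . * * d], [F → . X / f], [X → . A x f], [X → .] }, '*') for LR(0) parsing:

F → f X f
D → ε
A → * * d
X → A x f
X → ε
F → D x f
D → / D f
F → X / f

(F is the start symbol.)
GOTO(I, '*') = CLOSURE({ [A → αX.β] : [A → α.Xβ] ∈ I, X = '*' })

Items with dot before '*', with the dot advanced:
  [A → . * * d] → [A → * . * d]
Closure adds nothing (no advanced item has the dot before a non-terminal).

GOTO = { [A → * . * d] }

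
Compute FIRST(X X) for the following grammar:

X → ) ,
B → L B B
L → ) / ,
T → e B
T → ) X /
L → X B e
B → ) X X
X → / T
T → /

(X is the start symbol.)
{ ')', '/' }

FIRST sets of the non-terminals involved (from the grammar, by fixed-point iteration):
  FIRST(X) = { ')', '/' }

To compute FIRST(X X), process the symbols left to right:
Symbol X is a non-terminal. Add FIRST(X) \ {ε} = { ')', '/' }
X is not nullable (ε ∉ FIRST(X)), so stop here.
FIRST(X X) = { ')', '/' }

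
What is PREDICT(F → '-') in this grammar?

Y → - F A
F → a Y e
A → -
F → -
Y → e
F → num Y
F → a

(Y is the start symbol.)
PREDICT(F → '-') = (FIRST(RHS) \ {ε}) ∪ (FOLLOW(F) if ε ∈ FIRST(RHS), i.e. RHS ⇒* ε)
FIRST('-') = { '-' }
ε ∉ FIRST('-'), so FOLLOW(F) is not added.
PREDICT(F → '-') = { '-' }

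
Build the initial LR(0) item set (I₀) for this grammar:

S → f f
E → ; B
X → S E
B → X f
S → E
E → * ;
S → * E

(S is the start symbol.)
{ [E → . * ;], [E → . ; B], [S → . * E], [S → . E], [S → . f f], [S' → . S] }

First, augment the grammar with S' → S
I₀ = CLOSURE({ [S' → . S] }):
  [S' → . S] has the dot before S: add [S → . f f], [S → . E], [S → . * E]
  [S → . E] has the dot before E: add [E → . ; B], [E → . * ;]
No further items can be added.

I₀ = { [E → . * ;], [E → . ; B], [S → . * E], [S → . E], [S → . f f], [S' → . S] }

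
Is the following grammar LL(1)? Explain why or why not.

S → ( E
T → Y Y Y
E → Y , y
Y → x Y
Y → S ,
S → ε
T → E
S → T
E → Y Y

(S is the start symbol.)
No. Predict set conflict for S: { '(' }

A grammar is LL(1) if for each non-terminal N with multiple productions, the predict sets of those productions are pairwise disjoint, where PREDICT(N → α) = (FIRST(α) \ {ε}) ∪ (FOLLOW(N) if α ⇒* ε).

Relevant sets:
  FIRST(T) = { '(', ',', 'x' }
  FIRST(Y) = { '(', ',', 'x' }
  FIRST(E) = { '(', ',', 'x' }
  FIRST(S) = { '(', ',', 'x', ε }
  FOLLOW(S) = { $, ',' }

For S:
  PREDICT(S → '(' E) = { '(' }
  PREDICT(S → ε) = { $, ',' }
  PREDICT(S → T) = { '(', ',', 'x' }
For T:
  PREDICT(T → Y Y Y) = { '(', ',', 'x' }
  PREDICT(T → E) = { '(', ',', 'x' }
For E:
  PREDICT(E → Y ',' y) = { '(', ',', 'x' }
  PREDICT(E → Y Y) = { '(', ',', 'x' }
For Y:
  PREDICT(Y → x Y) = { 'x' }
  PREDICT(Y → S ',') = { '(', ',', 'x' }

Conflict found: Predict set conflict for S: { '(' }
The grammar is NOT LL(1).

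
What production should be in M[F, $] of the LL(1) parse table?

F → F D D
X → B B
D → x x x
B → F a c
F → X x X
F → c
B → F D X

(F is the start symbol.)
Empty (error entry)

To find M[F, $], we find productions for F where $ is in the predict set (PREDICT(N → α) = (FIRST(α) \ {ε}) ∪ (FOLLOW(N) if α ⇒* ε)).

Relevant sets:
  FIRST(F) = { 'c' }
  FIRST(X) = { 'c' }

F → F D D: PREDICT = { 'c' }
F → X x X: PREDICT = { 'c' }
F → c: PREDICT = { 'c' }

M[F, $] is empty (no production applies)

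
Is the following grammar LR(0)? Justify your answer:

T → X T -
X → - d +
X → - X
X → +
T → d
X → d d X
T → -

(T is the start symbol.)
A grammar is LR(0) if no state in the canonical LR(0) collection has:
  - both a shift item (dot before a terminal) and a complete item (shift-reduce conflict), or
  - two or more complete items (reduce-reduce conflict; the accept item [T' → T .] counts as a complete item here).

Augment with T' → T and build the canonical LR(0) collection (I0 = CLOSURE({[T' → . T]}), then GOTO on every symbol after a dot until no new states appear). It has 15 states:
  I0: { [T → . -], [T → . X T -], [T → . d], [T' → . T], [X → . +], [X → . - X], [X → . - d +], [X → . d d X] }  — shift
  I1: { [X → + .] }  — reduce
  I2: { [T → - .], [X → - . X], [X → - . d +], [X → . +], [X → . - X], [X → . - d +], [X → . d d X] }  — shift, reduce
  I3: { [T' → T .] }  — accept
  I4: { [T → . -], [T → . X T -], [T → . d], [T → X . T -], [X → . +], [X → . - X], [X → . - d +], [X → . d d X] }  — shift
  I5: { [T → d .], [X → d . d X] }  — shift, reduce
  I6: { [X → . +], [X → . - X], [X → . - d +], [X → . d d X], [X → d d . X] }  — shift
  I7: { [X → - . X], [X → - . d +], [X → . +], [X → . - X], [X → . - d +], [X → . d d X] }  — shift
  I8: { [X → d d X .] }  — reduce
  I9: { [X → d . d X] }  — shift
  I10: { [X → - X .] }  — reduce
  I11: { [X → - d . +], [X → d . d X] }  — shift
  I12: { [X → - d + .] }  — reduce
  I13: { [T → X T . -] }  — shift
  I14: { [T → X T - .] }  — reduce

Conflict in state I2:
  Shift-reduce conflict between [T → - .] and [X → . +]
So the grammar is NOT LR(0).

Answer: No. Shift-reduce conflict between [T → - .] and [X → . +]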